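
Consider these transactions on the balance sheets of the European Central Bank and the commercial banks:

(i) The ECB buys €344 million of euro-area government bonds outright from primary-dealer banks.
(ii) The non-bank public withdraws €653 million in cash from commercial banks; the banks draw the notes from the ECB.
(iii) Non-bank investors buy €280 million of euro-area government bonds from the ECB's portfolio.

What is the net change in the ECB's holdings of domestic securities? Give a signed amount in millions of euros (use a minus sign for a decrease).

+€64 million

OMO purchase (from banks) €344 million: securities added to the ECB's portfolio → +€344M.
Currency withdrawal €653 million: the ECB's securities portfolio is untouched → 0.
Asset sale (to non-banks) €280 million: securities removed from the ECB's portfolio → −€280M.
Net: 344 + 0 − 280 = +€64 million.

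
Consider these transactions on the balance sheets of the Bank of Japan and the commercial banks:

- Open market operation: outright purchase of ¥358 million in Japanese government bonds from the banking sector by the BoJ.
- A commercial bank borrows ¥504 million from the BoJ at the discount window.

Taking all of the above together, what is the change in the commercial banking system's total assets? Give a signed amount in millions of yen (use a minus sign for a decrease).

+¥504 million

BoJ balance sheet:
  Assets:      Securities +¥358M, Loans to banks +¥504M
  Liabilities: Bank reserves +¥862M
Commercial banking system:
  Assets:      Reserves at CB +¥862M, Securities −¥358M
  Liabilities: Borrowings from CB +¥504M
Change in total bank assets = +¥504 million.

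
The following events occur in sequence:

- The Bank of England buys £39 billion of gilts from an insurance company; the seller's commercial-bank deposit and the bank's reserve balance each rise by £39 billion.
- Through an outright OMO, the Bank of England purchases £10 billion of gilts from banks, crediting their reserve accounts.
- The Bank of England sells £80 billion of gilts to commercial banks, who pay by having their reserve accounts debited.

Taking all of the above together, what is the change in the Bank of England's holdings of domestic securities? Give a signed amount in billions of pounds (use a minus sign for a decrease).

-£31 billion

Bank of England balance sheet:
  Assets:      Securities −£31B
  Liabilities: Bank reserves −£31B
Commercial banking system:
  Assets:      Reserves at CB −£31B, Securities +£70B
  Liabilities: Checkable deposits +£39B
So the change in the Bank of England's holdings of domestic securities is -£31 billion.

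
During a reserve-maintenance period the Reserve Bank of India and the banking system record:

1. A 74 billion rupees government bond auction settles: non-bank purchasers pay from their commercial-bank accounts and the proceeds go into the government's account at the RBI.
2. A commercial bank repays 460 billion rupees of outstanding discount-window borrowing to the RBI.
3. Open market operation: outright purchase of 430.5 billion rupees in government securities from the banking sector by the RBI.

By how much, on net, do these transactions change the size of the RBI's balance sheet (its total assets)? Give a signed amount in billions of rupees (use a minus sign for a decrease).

-29.5 billion

RBI balance sheet:
  Assets:      Securities +430.5B, Loans to banks −460B
  Liabilities: Bank reserves −103.5B, Government deposits +74B
Change in total RBI assets = -29.5 billion.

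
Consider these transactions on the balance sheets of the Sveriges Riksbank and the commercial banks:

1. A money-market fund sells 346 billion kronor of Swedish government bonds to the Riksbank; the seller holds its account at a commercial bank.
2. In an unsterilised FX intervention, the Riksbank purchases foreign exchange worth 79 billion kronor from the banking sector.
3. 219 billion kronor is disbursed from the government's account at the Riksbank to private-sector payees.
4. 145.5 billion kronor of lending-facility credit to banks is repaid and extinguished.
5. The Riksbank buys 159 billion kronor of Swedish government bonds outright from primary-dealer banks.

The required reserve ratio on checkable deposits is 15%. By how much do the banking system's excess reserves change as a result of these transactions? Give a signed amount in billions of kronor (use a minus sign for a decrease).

Asset purchase (from non-banks) 346 billion kronor: reserves +346B, deposits +346B.
FX purchase 79 billion kronor: reserves +79B, deposits 0.
Government spending 219 billion kronor: reserves +219B, deposits +219B.
Discount-window repayment 145.5 billion kronor: reserves −145.5B, deposits 0.
OMO purchase (from banks) 159 billion kronor: reserves +159B, deposits 0.
Totals: Δreserves = +657.5B, Δdeposits = +565B.
Δrequired reserves = 15% × +565B = +84.75B.
Δexcess reserves = Δreserves − Δrequired = +657.5B − (+84.75B) = +572.75 billion.

+572.75 billion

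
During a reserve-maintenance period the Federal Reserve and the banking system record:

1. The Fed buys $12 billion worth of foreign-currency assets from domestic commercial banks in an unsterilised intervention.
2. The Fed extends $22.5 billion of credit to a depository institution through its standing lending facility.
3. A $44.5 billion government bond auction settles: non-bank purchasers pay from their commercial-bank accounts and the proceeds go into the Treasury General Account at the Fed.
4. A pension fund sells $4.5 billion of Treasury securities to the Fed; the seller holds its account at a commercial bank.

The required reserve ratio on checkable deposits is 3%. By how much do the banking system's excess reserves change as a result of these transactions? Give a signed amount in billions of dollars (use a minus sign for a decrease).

FX purchase $12 billion: reserves +$12B, deposits 0.
Discount-window loan $22.5 billion: reserves +$22.5B, deposits 0.
Government account inflow $44.5 billion: reserves −$44.5B, deposits −$44.5B.
Asset purchase (from non-banks) $4.5 billion: reserves +$4.5B, deposits +$4.5B.
Totals: Δreserves = −$5.5B, Δdeposits = −$40B.
Δrequired reserves = 3% × −$40B = −$1.2B.
Δexcess reserves = Δreserves − Δrequired = −$5.5B − (−$1.2B) = -$4.3 billion.

-$4.3 billion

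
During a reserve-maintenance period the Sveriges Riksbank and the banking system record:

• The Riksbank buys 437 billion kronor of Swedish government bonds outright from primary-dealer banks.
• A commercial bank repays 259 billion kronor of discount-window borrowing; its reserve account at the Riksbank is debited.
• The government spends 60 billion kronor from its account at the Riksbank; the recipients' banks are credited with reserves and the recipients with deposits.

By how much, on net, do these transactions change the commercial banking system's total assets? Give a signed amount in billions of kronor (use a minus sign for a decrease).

Riksbank balance sheet:
  Assets:      Securities +437B, Loans to banks −259B
  Liabilities: Bank reserves +238B, Government deposits −60B
Commercial banking system:
  Assets:      Reserves at CB +238B, Securities −437B
  Liabilities: Checkable deposits +60B, Borrowings from CB −259B
Change in total bank assets = -199 billion.

-199 billion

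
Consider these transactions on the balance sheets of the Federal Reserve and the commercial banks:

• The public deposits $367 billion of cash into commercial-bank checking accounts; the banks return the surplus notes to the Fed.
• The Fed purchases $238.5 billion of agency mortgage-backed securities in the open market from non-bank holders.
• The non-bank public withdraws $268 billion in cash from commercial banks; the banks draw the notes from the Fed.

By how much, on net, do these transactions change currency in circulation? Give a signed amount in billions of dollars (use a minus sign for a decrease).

-$99 billion

Currency deposit $367 billion: notes return to the central bank → −$367B.
Asset purchase (from non-banks) $238.5 billion: no currency enters or leaves circulation → 0.
Currency withdrawal $268 billion: notes leave the central bank → +$268B.
Net: −367 + 0 + 268 = -$99 billion.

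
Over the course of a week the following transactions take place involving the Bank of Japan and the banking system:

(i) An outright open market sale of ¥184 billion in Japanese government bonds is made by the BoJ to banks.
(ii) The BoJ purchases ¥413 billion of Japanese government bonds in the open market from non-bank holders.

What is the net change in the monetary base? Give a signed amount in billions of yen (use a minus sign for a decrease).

OMO sale (to banks) ¥184 billion: BoJ balance sheet contracts → −¥184B.
Asset purchase (from non-banks) ¥413 billion: BoJ balance sheet expands → +¥413B.
Net: −184 + 413 = +¥229 billion.

+¥229 billion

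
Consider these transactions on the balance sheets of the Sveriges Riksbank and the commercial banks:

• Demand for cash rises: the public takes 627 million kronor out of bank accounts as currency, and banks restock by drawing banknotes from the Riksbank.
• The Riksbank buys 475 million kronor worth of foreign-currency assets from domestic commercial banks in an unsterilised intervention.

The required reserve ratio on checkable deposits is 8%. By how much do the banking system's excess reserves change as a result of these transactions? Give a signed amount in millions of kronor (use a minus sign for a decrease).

Currency withdrawal 627 million kronor: reserves −627M, deposits −627M.
FX purchase 475 million kronor: reserves +475M, deposits 0.
Totals: Δreserves = −152M, Δdeposits = −627M.
Δrequired reserves = 8% × −627M = −50.16M.
Δexcess reserves = Δreserves − Δrequired = −152M − (−50.16M) = -101.84 million.

-101.84 million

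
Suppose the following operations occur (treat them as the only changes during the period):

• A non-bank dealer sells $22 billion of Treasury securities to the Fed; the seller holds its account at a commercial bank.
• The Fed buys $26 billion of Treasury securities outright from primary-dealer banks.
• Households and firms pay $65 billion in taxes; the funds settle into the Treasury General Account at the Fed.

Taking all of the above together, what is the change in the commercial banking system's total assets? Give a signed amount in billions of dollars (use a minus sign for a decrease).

-$43 billion

Fed balance sheet:
  Assets:      Securities +$48B
  Liabilities: Bank reserves −$17B, Government deposits +$65B
Commercial banking system:
  Assets:      Reserves at CB −$17B, Securities −$26B
  Liabilities: Checkable deposits −$43B
Change in total bank assets = -$43 billion.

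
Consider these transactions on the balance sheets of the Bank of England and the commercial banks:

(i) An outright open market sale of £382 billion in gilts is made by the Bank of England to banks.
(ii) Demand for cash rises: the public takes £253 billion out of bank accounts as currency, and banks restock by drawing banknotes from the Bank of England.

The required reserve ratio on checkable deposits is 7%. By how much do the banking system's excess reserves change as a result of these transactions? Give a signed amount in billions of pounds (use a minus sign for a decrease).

OMO sale (to banks) £382 billion: reserves −£382B, deposits 0.
Currency withdrawal £253 billion: reserves −£253B, deposits −£253B.
Totals: Δreserves = −£635B, Δdeposits = −£253B.
Δrequired reserves = 7% × −£253B = −£17.71B.
Δexcess reserves = Δreserves − Δrequired = −£635B − (−£17.71B) = -£617.29 billion.

-£617.29 billion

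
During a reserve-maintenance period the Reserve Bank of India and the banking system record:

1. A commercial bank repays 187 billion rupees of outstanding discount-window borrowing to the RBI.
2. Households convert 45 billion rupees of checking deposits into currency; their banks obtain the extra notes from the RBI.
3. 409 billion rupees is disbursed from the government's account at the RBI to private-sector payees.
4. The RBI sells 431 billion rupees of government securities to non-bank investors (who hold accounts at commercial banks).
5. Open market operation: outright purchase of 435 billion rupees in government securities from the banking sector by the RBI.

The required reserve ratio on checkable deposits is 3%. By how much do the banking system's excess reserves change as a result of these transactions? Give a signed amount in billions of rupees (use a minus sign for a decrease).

+183.01 billion

Discount-window repayment 187 billion rupees: reserves −187B, deposits 0.
Currency withdrawal 45 billion rupees: reserves −45B, deposits −45B.
Government spending 409 billion rupees: reserves +409B, deposits +409B.
Asset sale (to non-banks) 431 billion rupees: reserves −431B, deposits −431B.
OMO purchase (from banks) 435 billion rupees: reserves +435B, deposits 0.
Totals: Δreserves = +181B, Δdeposits = −67B.
Δrequired reserves = 3% × −67B = −2.01B.
Δexcess reserves = Δreserves − Δrequired = +181B − (−2.01B) = +183.01 billion.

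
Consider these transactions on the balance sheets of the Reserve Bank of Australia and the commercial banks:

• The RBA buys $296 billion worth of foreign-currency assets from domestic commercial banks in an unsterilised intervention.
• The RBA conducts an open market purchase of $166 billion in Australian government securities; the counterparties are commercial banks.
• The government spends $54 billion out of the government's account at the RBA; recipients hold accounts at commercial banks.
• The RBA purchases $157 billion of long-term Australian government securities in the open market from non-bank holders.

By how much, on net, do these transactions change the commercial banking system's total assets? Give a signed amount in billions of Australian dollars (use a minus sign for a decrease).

RBA balance sheet:
  Assets:      Securities +$323B, Foreign assets +$296B
  Liabilities: Bank reserves +$673B, Government deposits −$54B
Commercial banking system:
  Assets:      Reserves at CB +$673B, Securities −$166B, Foreign assets −$296B
  Liabilities: Checkable deposits +$211B
Change in total bank assets = +$211 billion.

+$211 billion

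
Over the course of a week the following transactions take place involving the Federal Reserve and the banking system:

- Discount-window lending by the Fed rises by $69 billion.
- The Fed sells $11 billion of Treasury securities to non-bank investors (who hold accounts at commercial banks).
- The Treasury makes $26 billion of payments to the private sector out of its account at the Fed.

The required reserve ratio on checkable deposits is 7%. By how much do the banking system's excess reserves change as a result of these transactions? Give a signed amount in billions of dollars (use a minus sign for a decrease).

+$82.95 billion

Discount-window loan $69 billion: reserves +$69B, deposits 0.
Asset sale (to non-banks) $11 billion: reserves −$11B, deposits −$11B.
Government spending $26 billion: reserves +$26B, deposits +$26B.
Totals: Δreserves = +$84B, Δdeposits = +$15B.
Δrequired reserves = 7% × +$15B = +$1.05B.
Δexcess reserves = Δreserves − Δrequired = +$84B − (+$1.05B) = +$82.95 billion.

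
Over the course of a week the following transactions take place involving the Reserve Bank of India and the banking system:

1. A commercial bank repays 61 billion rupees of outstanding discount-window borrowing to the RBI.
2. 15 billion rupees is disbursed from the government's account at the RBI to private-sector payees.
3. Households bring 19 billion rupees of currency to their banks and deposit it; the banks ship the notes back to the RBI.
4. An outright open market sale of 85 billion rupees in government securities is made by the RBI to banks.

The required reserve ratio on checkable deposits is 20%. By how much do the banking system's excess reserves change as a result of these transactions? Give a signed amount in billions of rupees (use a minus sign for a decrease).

Discount-window repayment 61 billion rupees: reserves −61B, deposits 0.
Government spending 15 billion rupees: reserves +15B, deposits +15B.
Currency deposit 19 billion rupees: reserves +19B, deposits +19B.
OMO sale (to banks) 85 billion rupees: reserves −85B, deposits 0.
Totals: Δreserves = −112B, Δdeposits = +34B.
Δrequired reserves = 20% × +34B = +6.8B.
Δexcess reserves = Δreserves − Δrequired = −112B − (+6.8B) = -118.8 billion.

-118.8 billion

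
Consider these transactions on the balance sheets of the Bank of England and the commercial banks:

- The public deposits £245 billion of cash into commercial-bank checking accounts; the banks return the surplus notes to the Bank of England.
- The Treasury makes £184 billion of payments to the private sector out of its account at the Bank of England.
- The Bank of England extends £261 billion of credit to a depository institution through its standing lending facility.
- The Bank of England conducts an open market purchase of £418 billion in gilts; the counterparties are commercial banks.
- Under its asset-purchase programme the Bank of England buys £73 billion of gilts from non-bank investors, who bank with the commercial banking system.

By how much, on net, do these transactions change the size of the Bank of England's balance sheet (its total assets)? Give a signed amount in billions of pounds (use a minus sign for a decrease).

+£752 billion

Currency deposit £245 billion: only the composition of liabilities changes → 0.
Government spending £184 billion: only the composition of liabilities changes → 0.
Discount-window loan £261 billion: a Bank of England asset is acquired → +£261B.
OMO purchase (from banks) £418 billion: a Bank of England asset is acquired → +£418B.
Asset purchase (from non-banks) £73 billion: a Bank of England asset is acquired → +£73B.
Net: 0 + 0 + 261 + 418 + 73 = +£752 billion.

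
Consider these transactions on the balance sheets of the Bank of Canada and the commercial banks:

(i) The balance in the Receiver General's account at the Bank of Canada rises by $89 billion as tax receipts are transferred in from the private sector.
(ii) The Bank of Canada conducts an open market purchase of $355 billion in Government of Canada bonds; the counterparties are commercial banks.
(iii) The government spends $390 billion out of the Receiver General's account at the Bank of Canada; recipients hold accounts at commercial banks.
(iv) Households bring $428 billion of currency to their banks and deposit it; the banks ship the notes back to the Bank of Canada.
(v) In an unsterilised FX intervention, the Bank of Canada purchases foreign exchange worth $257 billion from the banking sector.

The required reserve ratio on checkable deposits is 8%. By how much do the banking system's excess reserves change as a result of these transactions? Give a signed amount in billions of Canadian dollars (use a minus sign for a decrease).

+$1282.68 billion

Government account inflow $89 billion: reserves −$89B, deposits −$89B.
OMO purchase (from banks) $355 billion: reserves +$355B, deposits 0.
Government spending $390 billion: reserves +$390B, deposits +$390B.
Currency deposit $428 billion: reserves +$428B, deposits +$428B.
FX purchase $257 billion: reserves +$257B, deposits 0.
Totals: Δreserves = +$1341B, Δdeposits = +$729B.
Δrequired reserves = 8% × +$729B = +$58.32B.
Δexcess reserves = Δreserves − Δrequired = +$1341B − (+$58.32B) = +$1282.68 billion.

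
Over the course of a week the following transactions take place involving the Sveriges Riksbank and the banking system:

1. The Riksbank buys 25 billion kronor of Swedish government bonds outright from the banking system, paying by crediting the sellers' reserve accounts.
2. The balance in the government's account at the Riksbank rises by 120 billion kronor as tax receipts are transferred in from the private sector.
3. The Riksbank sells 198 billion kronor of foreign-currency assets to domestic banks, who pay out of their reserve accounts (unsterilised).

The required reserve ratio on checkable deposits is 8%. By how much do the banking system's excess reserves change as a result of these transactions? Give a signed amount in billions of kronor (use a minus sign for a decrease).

OMO purchase (from banks) 25 billion kronor: reserves +25B, deposits 0.
Government account inflow 120 billion kronor: reserves −120B, deposits −120B.
FX sale 198 billion kronor: reserves −198B, deposits 0.
Totals: Δreserves = −293B, Δdeposits = −120B.
Δrequired reserves = 8% × −120B = −9.6B.
Δexcess reserves = Δreserves − Δrequired = −293B − (−9.6B) = -283.4 billion.

-283.4 billion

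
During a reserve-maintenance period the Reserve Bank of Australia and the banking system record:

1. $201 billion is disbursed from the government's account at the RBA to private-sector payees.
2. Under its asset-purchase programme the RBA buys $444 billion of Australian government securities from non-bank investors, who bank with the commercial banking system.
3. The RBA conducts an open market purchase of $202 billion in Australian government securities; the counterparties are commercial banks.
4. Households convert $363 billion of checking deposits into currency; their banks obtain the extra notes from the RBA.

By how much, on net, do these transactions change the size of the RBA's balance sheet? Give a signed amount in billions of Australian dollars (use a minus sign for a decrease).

+$646 billion

RBA balance sheet:
  Assets:      Securities +$646B
  Liabilities: Bank reserves +$484B, Currency in circulation +$363B, Government deposits −$201B
Change in total RBA assets = +$646 billion.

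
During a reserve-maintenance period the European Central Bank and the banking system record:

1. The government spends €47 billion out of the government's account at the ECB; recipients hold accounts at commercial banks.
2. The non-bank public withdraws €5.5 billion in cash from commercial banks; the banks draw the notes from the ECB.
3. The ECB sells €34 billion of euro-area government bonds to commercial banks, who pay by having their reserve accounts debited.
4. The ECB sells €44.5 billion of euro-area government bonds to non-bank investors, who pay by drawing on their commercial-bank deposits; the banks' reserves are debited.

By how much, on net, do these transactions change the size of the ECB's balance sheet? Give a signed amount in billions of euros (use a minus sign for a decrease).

-€78.5 billion

ECB balance sheet:
  Assets:      Securities −€78.5B
  Liabilities: Bank reserves −€37B, Currency in circulation +€5.5B, Government deposits −€47B
Change in total ECB assets = -€78.5 billion.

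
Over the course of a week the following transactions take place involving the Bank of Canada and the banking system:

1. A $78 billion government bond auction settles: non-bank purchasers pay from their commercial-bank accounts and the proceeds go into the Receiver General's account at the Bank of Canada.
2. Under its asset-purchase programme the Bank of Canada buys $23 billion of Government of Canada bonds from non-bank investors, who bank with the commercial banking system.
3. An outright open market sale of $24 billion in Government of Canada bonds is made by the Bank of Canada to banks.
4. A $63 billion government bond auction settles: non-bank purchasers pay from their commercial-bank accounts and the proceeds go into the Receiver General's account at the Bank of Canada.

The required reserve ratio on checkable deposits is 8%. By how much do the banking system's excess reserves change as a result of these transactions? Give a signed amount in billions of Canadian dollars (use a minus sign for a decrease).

-$132.56 billion

Government account inflow $78 billion: reserves −$78B, deposits −$78B.
Asset purchase (from non-banks) $23 billion: reserves +$23B, deposits +$23B.
OMO sale (to banks) $24 billion: reserves −$24B, deposits 0.
Government account inflow $63 billion: reserves −$63B, deposits −$63B.
Totals: Δreserves = −$142B, Δdeposits = −$118B.
Δrequired reserves = 8% × −$118B = −$9.44B.
Δexcess reserves = Δreserves − Δrequired = −$142B − (−$9.44B) = -$132.56 billion.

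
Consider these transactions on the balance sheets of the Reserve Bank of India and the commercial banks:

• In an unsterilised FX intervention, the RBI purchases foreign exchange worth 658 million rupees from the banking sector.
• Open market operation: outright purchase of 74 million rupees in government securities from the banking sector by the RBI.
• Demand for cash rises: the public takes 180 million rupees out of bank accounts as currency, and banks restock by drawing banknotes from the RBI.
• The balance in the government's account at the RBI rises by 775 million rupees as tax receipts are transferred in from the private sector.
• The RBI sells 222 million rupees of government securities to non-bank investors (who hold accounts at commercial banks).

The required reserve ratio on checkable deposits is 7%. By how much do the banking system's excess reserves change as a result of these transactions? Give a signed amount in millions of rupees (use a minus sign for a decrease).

-362.61 million

FX purchase 658 million rupees: reserves +658M, deposits 0.
OMO purchase (from banks) 74 million rupees: reserves +74M, deposits 0.
Currency withdrawal 180 million rupees: reserves −180M, deposits −180M.
Government account inflow 775 million rupees: reserves −775M, deposits −775M.
Asset sale (to non-banks) 222 million rupees: reserves −222M, deposits −222M.
Totals: Δreserves = −445M, Δdeposits = −1177M.
Δrequired reserves = 7% × −1177M = −82.39M.
Δexcess reserves = Δreserves − Δrequired = −445M − (−82.39M) = -362.61 million.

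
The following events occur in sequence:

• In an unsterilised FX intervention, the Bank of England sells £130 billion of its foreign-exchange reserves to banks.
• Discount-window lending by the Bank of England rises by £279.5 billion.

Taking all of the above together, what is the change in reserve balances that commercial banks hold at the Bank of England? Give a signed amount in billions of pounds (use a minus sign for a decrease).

+£149.5 billion

FX sale £130 billion: the buying banks pay out of their reserve balances → −£130B.
Discount-window loan £279.5 billion: the loan is credited to the bank's reserve account → +£279.5B.
Net: −130 + 279.5 = +£149.5 billion.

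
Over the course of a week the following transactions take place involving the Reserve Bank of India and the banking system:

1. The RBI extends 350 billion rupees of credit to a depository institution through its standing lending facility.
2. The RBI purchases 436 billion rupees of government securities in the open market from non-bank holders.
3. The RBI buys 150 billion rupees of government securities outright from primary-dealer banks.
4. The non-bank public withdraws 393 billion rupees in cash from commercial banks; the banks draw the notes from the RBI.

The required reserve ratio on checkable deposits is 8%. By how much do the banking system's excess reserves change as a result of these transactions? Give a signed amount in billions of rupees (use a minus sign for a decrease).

Discount-window loan 350 billion rupees: reserves +350B, deposits 0.
Asset purchase (from non-banks) 436 billion rupees: reserves +436B, deposits +436B.
OMO purchase (from banks) 150 billion rupees: reserves +150B, deposits 0.
Currency withdrawal 393 billion rupees: reserves −393B, deposits −393B.
Totals: Δreserves = +543B, Δdeposits = +43B.
Δrequired reserves = 8% × +43B = +3.44B.
Δexcess reserves = Δreserves − Δrequired = +543B − (+3.44B) = +539.56 billion.

+539.56 billion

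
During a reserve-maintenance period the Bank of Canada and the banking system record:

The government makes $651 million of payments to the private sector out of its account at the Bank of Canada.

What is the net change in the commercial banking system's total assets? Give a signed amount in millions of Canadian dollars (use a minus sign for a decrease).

+$651 million

Bank of Canada balance sheet:
  Assets:      no change
  Liabilities: Bank reserves +$651M, Government deposits −$651M
Commercial banking system:
  Assets:      Reserves at CB +$651M
  Liabilities: Checkable deposits +$651M
Change in total bank assets = +$651 million.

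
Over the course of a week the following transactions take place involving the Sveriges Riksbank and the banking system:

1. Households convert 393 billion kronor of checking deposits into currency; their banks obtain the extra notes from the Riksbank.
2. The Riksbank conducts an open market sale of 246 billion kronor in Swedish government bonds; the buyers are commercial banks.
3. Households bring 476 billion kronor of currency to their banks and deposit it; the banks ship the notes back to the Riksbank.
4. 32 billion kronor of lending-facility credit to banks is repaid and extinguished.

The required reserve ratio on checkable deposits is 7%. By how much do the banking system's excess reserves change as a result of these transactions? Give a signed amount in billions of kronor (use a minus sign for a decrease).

-200.81 billion

Currency withdrawal 393 billion kronor: reserves −393B, deposits −393B.
OMO sale (to banks) 246 billion kronor: reserves −246B, deposits 0.
Currency deposit 476 billion kronor: reserves +476B, deposits +476B.
Discount-window repayment 32 billion kronor: reserves −32B, deposits 0.
Totals: Δreserves = −195B, Δdeposits = +83B.
Δrequired reserves = 7% × +83B = +5.81B.
Δexcess reserves = Δreserves − Δrequired = −195B − (+5.81B) = -200.81 billion.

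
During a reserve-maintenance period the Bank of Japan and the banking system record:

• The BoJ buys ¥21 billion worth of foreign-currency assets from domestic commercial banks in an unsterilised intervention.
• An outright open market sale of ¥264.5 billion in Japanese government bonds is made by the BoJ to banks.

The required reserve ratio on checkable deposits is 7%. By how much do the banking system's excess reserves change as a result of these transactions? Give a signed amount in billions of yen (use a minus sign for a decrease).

FX purchase ¥21 billion: reserves +¥21B, deposits 0.
OMO sale (to banks) ¥264.5 billion: reserves −¥264.5B, deposits 0.
Totals: Δreserves = −¥243.5B, Δdeposits = 0.
Δrequired reserves = 7% × 0 = 0.
Δexcess reserves = Δreserves − Δrequired = −¥243.5B − (0) = -¥243.5 billion.

-¥243.5 billion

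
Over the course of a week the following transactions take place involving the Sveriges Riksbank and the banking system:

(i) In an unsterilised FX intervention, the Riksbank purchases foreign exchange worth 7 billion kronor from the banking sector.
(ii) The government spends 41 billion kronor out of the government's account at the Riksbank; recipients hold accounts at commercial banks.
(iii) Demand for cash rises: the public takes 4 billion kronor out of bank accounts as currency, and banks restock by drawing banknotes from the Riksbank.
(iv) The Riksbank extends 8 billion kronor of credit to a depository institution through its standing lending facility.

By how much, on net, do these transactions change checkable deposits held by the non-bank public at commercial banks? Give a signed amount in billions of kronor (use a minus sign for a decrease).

+37 billion

FX purchase 7 billion kronor: the counterparty is a bank, so public deposits are unchanged → 0.
Government spending 41 billion kronor: non-bank counterparties' bank balances rise → +41B.
Currency withdrawal 4 billion kronor: non-bank counterparties' bank balances fall → −4B.
Discount-window loan 8 billion kronor: the counterparty is a bank, so public deposits are unchanged → 0.
Net: 0 + 41 − 4 + 0 = +37 billion.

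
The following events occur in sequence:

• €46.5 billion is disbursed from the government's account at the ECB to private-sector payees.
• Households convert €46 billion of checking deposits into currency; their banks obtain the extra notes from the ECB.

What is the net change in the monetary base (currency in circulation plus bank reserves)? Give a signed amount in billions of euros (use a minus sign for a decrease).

Government spending €46.5 billion: a non-base liability converts back to reserves → +€46.5B.
Currency withdrawal €46 billion: just a shift between currency and reserves — both are base money → 0.
Net: 46.5 + 0 = +€46.5 billion.

+€46.5 billion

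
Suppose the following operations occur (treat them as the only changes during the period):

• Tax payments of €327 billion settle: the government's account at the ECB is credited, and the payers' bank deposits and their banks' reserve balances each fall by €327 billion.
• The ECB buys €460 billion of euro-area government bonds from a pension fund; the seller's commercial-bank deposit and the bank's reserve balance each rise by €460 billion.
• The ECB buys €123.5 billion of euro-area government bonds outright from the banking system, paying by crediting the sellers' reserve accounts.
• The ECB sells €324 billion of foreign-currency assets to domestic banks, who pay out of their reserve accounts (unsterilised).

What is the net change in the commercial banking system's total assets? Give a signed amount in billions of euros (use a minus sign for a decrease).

Government account inflow €327 billion: bank balance sheets shrink → −€327B.
Asset purchase (from non-banks) €460 billion: bank balance sheets expand → +€460B.
OMO purchase (from banks) €123.5 billion: just an asset swap on bank balance sheets → 0.
FX sale €324 billion: just an asset swap on bank balance sheets → 0.
Net: −327 + 460 + 0 + 0 = +€133 billion.

+€133 billion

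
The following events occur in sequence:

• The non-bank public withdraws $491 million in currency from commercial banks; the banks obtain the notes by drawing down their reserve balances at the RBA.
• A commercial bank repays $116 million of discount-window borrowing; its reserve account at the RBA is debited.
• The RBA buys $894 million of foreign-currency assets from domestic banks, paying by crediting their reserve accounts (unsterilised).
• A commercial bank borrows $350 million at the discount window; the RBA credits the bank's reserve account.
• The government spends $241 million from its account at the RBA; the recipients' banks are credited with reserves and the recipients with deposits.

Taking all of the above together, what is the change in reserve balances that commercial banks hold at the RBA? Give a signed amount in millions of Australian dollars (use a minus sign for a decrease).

Currency withdrawal $491 million: banks swap reserves for currency → −$491M.
Discount-window repayment $116 million: repayment is debited from reserves → −$116M.
FX purchase $894 million: the RBA pays by crediting reserve accounts → +$894M.
Discount-window loan $350 million: the loan is credited to the bank's reserve account → +$350M.
Government spending $241 million: government payments flow into bank reserve accounts → +$241M.
Net: −491 − 116 + 894 + 350 + 241 = +$878 million.

+$878 million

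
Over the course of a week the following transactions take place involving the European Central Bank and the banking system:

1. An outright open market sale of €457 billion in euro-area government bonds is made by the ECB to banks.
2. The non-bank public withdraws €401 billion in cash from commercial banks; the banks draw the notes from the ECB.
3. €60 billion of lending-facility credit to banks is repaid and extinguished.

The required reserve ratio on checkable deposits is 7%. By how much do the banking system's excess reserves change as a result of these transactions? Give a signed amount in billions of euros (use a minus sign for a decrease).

-€889.93 billion

OMO sale (to banks) €457 billion: reserves −€457B, deposits 0.
Currency withdrawal €401 billion: reserves −€401B, deposits −€401B.
Discount-window repayment €60 billion: reserves −€60B, deposits 0.
Totals: Δreserves = −€918B, Δdeposits = −€401B.
Δrequired reserves = 7% × −€401B = −€28.07B.
Δexcess reserves = Δreserves − Δrequired = −€918B − (−€28.07B) = -€889.93 billion.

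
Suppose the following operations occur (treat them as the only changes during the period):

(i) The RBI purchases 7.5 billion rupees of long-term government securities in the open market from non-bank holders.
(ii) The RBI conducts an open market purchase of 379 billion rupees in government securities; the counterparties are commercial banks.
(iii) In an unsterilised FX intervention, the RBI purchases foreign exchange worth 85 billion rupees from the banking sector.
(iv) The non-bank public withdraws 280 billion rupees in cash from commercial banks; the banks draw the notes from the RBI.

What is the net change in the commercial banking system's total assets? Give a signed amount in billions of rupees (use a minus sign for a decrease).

Asset purchase (from non-banks) 7.5 billion rupees: bank balance sheets expand → +7.5B.
OMO purchase (from banks) 379 billion rupees: just an asset swap on bank balance sheets → 0.
FX purchase 85 billion rupees: just an asset swap on bank balance sheets → 0.
Currency withdrawal 280 billion rupees: bank balance sheets shrink → −280B.
Net: 7.5 + 0 + 0 − 280 = -272.5 billion.

-272.5 billion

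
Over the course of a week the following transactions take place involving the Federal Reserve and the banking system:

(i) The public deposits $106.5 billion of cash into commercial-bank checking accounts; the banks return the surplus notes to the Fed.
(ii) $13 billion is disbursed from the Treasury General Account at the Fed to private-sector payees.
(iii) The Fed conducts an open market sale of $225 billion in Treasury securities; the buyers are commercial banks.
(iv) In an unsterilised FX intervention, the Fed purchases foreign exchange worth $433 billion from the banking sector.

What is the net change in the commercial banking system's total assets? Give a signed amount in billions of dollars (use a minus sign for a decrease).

+$119.5 billion

Fed balance sheet:
  Assets:      Securities −$225B, Foreign assets +$433B
  Liabilities: Bank reserves +$327.5B, Currency in circulation −$106.5B, Government deposits −$13B
Commercial banking system:
  Assets:      Reserves at CB +$327.5B, Securities +$225B, Foreign assets −$433B
  Liabilities: Checkable deposits +$119.5B
Change in total bank assets = +$119.5 billion.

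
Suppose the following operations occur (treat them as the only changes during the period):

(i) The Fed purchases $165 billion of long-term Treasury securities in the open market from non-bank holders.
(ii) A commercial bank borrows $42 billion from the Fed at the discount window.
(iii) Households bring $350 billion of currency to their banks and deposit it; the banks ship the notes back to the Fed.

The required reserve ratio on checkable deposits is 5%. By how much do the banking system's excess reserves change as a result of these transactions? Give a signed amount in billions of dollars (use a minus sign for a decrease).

Asset purchase (from non-banks) $165 billion: reserves +$165B, deposits +$165B.
Discount-window loan $42 billion: reserves +$42B, deposits 0.
Currency deposit $350 billion: reserves +$350B, deposits +$350B.
Totals: Δreserves = +$557B, Δdeposits = +$515B.
Δrequired reserves = 5% × +$515B = +$25.75B.
Δexcess reserves = Δreserves − Δrequired = +$557B − (+$25.75B) = +$531.25 billion.

+$531.25 billion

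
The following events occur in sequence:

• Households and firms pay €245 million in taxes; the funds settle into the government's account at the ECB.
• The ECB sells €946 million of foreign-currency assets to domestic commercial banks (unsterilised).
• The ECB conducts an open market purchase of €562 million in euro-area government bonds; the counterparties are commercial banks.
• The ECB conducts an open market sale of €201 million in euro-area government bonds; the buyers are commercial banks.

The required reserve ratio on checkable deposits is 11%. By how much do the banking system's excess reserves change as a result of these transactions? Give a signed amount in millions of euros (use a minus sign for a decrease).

Government account inflow €245 million: reserves −€245M, deposits −€245M.
FX sale €946 million: reserves −€946M, deposits 0.
OMO purchase (from banks) €562 million: reserves +€562M, deposits 0.
OMO sale (to banks) €201 million: reserves −€201M, deposits 0.
Totals: Δreserves = −€830M, Δdeposits = −€245M.
Δrequired reserves = 11% × −€245M = −€26.95M.
Δexcess reserves = Δreserves − Δrequired = −€830M − (−€26.95M) = -€803.05 million.

-€803.05 million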